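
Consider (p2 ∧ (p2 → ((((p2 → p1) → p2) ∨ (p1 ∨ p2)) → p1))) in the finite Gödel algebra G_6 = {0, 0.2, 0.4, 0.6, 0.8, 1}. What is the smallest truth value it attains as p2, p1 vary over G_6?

0.00

The minimum is attained at p2 = 0, p1 = 0:
  (p2 → p1): 0 ≤ 0, so result = 1
  ((p2 → p1) → p2): 1 > 0, so result = 0
  (p1 ∨ p2) = max(0, 0) = 0
  (((p2 → p1) → p2) ∨ (p1 ∨ p2)) = max(0, 0) = 0
  ((((p2 → p1) → p2) ∨ (p1 ∨ p2)) → p1): 0 ≤ 0, so result = 1
  (p2 → ((((p2 → p1) → p2) ∨ (p1 ∨ p2)) → p1)): 0 ≤ 1, so result = 1
  (p2 ∧ (p2 → ((((p2 → p1) → p2) ∨ (p1 ∨ p2)) → p1))) = min(0, 1) = 0
Checking all 36 assignments confirms none give a value below 0.00.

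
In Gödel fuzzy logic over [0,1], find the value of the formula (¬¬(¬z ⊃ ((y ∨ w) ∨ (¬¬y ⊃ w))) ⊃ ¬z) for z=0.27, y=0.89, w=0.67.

¬z: Gödel ¬ of 0.27 = 0 (operand ≠ 0)
(y ∨ w) = max(0.89, 0.67) = 0.89
¬y: Gödel ¬ of 0.89 = 0 (operand ≠ 0)
¬¬y: Gödel ¬ of 0 = 1 (operand is 0)
(¬¬y ⊃ w): 1 > 0.67, so result = 0.67
((y ∨ w) ∨ (¬¬y ⊃ w)) = max(0.89, 0.67) = 0.89
(¬z ⊃ ((y ∨ w) ∨ (¬¬y ⊃ w))): 0 ≤ 0.89, so result = 1
¬(¬z ⊃ ((y ∨ w) ∨ (¬¬y ⊃ w))): Gödel ¬ of 1 = 0 (operand ≠ 0)
¬¬(¬z ⊃ ((y ∨ w) ∨ (¬¬y ⊃ w))): Gödel ¬ of 0 = 1 (operand is 0)
¬z: Gödel ¬ of 0.27 = 0 (operand ≠ 0)
(¬¬(¬z ⊃ ((y ∨ w) ∨ (¬¬y ⊃ w))) ⊃ ¬z): 1 > 0, so result = 0

0.00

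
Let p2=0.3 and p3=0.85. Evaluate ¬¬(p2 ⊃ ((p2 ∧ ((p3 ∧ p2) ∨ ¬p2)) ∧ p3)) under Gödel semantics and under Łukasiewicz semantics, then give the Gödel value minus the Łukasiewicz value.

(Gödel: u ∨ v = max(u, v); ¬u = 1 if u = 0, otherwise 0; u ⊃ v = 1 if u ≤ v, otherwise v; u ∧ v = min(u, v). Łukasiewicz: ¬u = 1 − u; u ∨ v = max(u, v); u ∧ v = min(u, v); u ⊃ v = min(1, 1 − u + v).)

0.00

Gödel evaluation:
  (p3 ∧ p2) = min(0.85, 0.3) = 0.3
  ¬p2: Gödel ¬ of 0.3 = 0 (operand ≠ 0)
  ((p3 ∧ p2) ∨ ¬p2) = max(0.3, 0) = 0.3
  (p2 ∧ ((p3 ∧ p2) ∨ ¬p2)) = min(0.3, 0.3) = 0.3
  ((p2 ∧ ((p3 ∧ p2) ∨ ¬p2)) ∧ p3) = min(0.3, 0.85) = 0.3
  (p2 ⊃ ((p2 ∧ ((p3 ∧ p2) ∨ ¬p2)) ∧ p3)): 0.3 ≤ 0.3, so result = 1
  ¬(p2 ⊃ ((p2 ∧ ((p3 ∧ p2) ∨ ¬p2)) ∧ p3)): Gödel ¬ of 1 = 0 (operand ≠ 0)
  ¬¬(p2 ⊃ ((p2 ∧ ((p3 ∧ p2) ∨ ¬p2)) ∧ p3)): Gödel ¬ of 0 = 1 (operand is 0)
  Gödel value = 1
Łukasiewicz evaluation:
  (p3 ∧ p2) = min(0.85, 0.3) = 0.3
  ¬p2: Łukasiewicz ¬ gives 1 − 0.3 = 0.7
  ((p3 ∧ p2) ∨ ¬p2) = max(0.3, 0.7) = 0.7
  (p2 ∧ ((p3 ∧ p2) ∨ ¬p2)) = min(0.3, 0.7) = 0.3
  ((p2 ∧ ((p3 ∧ p2) ∨ ¬p2)) ∧ p3) = min(0.3, 0.85) = 0.3
  (p2 ⊃ ((p2 ∧ ((p3 ∧ p2) ∨ ¬p2)) ∧ p3)): min(1, 1 − 0.3 + 0.3) = 1
  ¬(p2 ⊃ ((p2 ∧ ((p3 ∧ p2) ∨ ¬p2)) ∧ p3)): Łukasiewicz ¬ gives 1 − 1 = 0
  ¬¬(p2 ⊃ ((p2 ∧ ((p3 ∧ p2) ∨ ¬p2)) ∧ p3)): Łukasiewicz ¬ gives 1 − 0 = 1
  Łukasiewicz value = 1
Difference: 1 − 1 = 0.00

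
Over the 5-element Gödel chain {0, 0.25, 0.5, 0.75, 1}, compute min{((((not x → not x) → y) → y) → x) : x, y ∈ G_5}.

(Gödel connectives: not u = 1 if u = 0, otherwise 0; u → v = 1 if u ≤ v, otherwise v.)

0.00

The minimum is attained at x = 0, y = 0:
  not x: Gödel ¬ of 0 = 1 (operand is 0)
  not x: Gödel ¬ of 0 = 1 (operand is 0)
  (not x → not x): 1 ≤ 1, so result = 1
  ((not x → not x) → y): 1 > 0, so result = 0
  (((not x → not x) → y) → y): 0 ≤ 0, so result = 1
  ((((not x → not x) → y) → y) → x): 1 > 0, so result = 0
Checking all 25 assignments confirms none give a value below 0.00.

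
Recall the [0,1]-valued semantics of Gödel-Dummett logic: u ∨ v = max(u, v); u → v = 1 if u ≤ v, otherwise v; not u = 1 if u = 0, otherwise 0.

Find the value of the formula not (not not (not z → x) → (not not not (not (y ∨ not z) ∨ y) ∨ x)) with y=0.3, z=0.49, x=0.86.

0.00

not z: Gödel ¬ of 0.49 = 0 (operand ≠ 0)
(not z → x): 0 ≤ 0.86, so result = 1
not (not z → x): Gödel ¬ of 1 = 0 (operand ≠ 0)
not not (not z → x): Gödel ¬ of 0 = 1 (operand is 0)
not z: Gödel ¬ of 0.49 = 0 (operand ≠ 0)
(y ∨ not z) = max(0.3, 0) = 0.3
not (y ∨ not z): Gödel ¬ of 0.3 = 0 (operand ≠ 0)
(not (y ∨ not z) ∨ y) = max(0, 0.3) = 0.3
not (not (y ∨ not z) ∨ y): Gödel ¬ of 0.3 = 0 (operand ≠ 0)
not not (not (y ∨ not z) ∨ y): Gödel ¬ of 0 = 1 (operand is 0)
not not not (not (y ∨ not z) ∨ y): Gödel ¬ of 1 = 0 (operand ≠ 0)
(not not not (not (y ∨ not z) ∨ y) ∨ x) = max(0, 0.86) = 0.86
(not not (not z → x) → (not not not (not (y ∨ not z) ∨ y) ∨ x)): 1 > 0.86, so result = 0.86
not (not not (not z → x) → (not not not (not (y ∨ not z) ∨ y) ∨ x)): Gödel ¬ of 0.86 = 0 (operand ≠ 0)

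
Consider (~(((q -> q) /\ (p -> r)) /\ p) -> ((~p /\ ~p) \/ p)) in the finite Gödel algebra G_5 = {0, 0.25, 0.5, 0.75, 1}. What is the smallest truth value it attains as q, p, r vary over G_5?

The minimum is attained at q = 0, p = 0.25, r = 0:
  (q -> q): 0 ≤ 0, so result = 1
  (p -> r): 0.25 > 0, so result = 0
  ((q -> q) /\ (p -> r)) = min(1, 0) = 0
  (((q -> q) /\ (p -> r)) /\ p) = min(0, 0.25) = 0
  ~(((q -> q) /\ (p -> r)) /\ p): Gödel ¬ of 0 = 1 (operand is 0)
  ~p: Gödel ¬ of 0.25 = 0 (operand ≠ 0)
  ~p: Gödel ¬ of 0.25 = 0 (operand ≠ 0)
  (~p /\ ~p) = min(0, 0) = 0
  ((~p /\ ~p) \/ p) = max(0, 0.25) = 0.25
  (~(((q -> q) /\ (p -> r)) /\ p) -> ((~p /\ ~p) \/ p)): 1 > 0.25, so result = 0.25
Checking all 125 assignments confirms none give a value below 0.25.

0.25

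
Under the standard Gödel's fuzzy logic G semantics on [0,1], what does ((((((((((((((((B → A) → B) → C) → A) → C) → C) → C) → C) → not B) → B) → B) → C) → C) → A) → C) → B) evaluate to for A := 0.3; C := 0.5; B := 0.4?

(B → A): 0.4 > 0.3, so result = 0.3
((B → A) → B): 0.3 ≤ 0.4, so result = 1
(((B → A) → B) → C): 1 > 0.5, so result = 0.5
((((B → A) → B) → C) → A): 0.5 > 0.3, so result = 0.3
(((((B → A) → B) → C) → A) → C): 0.3 ≤ 0.5, so result = 1
((((((B → A) → B) → C) → A) → C) → C): 1 > 0.5, so result = 0.5
(((((((B → A) → B) → C) → A) → C) → C) → C): 0.5 ≤ 0.5, so result = 1
((((((((B → A) → B) → C) → A) → C) → C) → C) → C): 1 > 0.5, so result = 0.5
not B: Gödel ¬ of 0.4 = 0 (operand ≠ 0)
(((((((((B → A) → B) → C) → A) → C) → C) → C) → C) → not B): 0.5 > 0, so result = 0
((((((((((B → A) → B) → C) → A) → C) → C) → C) → C) → not B) → B): 0 ≤ 0.4, so result = 1
(((((((((((B → A) → B) → C) → A) → C) → C) → C) → C) → not B) → B) → B): 1 > 0.4, so result = 0.4
((((((((((((B → A) → B) → C) → A) → C) → C) → C) → C) → not B) → B) → B) → C): 0.4 ≤ 0.5, so result = 1
(((((((((((((B → A) → B) → C) → A) → C) → C) → C) → C) → not B) → B) → B) → C) → C): 1 > 0.5, so result = 0.5
((((((((((((((B → A) → B) → C) → A) → C) → C) → C) → C) → not B) → B) → B) → C) → C) → A): 0.5 > 0.3, so result = 0.3
(((((((((((((((B → A) → B) → C) → A) → C) → C) → C) → C) → not B) → B) → B) → C) → C) → A) → C): 0.3 ≤ 0.5, so result = 1
((((((((((((((((B → A) → B) → C) → A) → C) → C) → C) → C) → not B) → B) → B) → C) → C) → A) → C) → B): 1 > 0.4, so result = 0.4

0.40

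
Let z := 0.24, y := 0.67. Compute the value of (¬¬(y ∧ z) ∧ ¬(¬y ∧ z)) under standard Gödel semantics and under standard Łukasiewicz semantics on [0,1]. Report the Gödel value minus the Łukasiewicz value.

Gödel evaluation:
  (y ∧ z) = min(0.67, 0.24) = 0.24
  ¬(y ∧ z): Gödel ¬ of 0.24 = 0 (operand ≠ 0)
  ¬¬(y ∧ z): Gödel ¬ of 0 = 1 (operand is 0)
  ¬y: Gödel ¬ of 0.67 = 0 (operand ≠ 0)
  (¬y ∧ z) = min(0, 0.24) = 0
  ¬(¬y ∧ z): Gödel ¬ of 0 = 1 (operand is 0)
  (¬¬(y ∧ z) ∧ ¬(¬y ∧ z)) = min(1, 1) = 1
  Gödel value = 1
Łukasiewicz evaluation:
  (y ∧ z) = min(0.67, 0.24) = 0.24
  ¬(y ∧ z): Łukasiewicz ¬ gives 1 − 0.24 = 0.76
  ¬¬(y ∧ z): Łukasiewicz ¬ gives 1 − 0.76 = 0.24
  ¬y: Łukasiewicz ¬ gives 1 − 0.67 = 0.33
  (¬y ∧ z) = min(0.33, 0.24) = 0.24
  ¬(¬y ∧ z): Łukasiewicz ¬ gives 1 − 0.24 = 0.76
  (¬¬(y ∧ z) ∧ ¬(¬y ∧ z)) = min(0.24, 0.76) = 0.24
  Łukasiewicz value = 0.24
Difference: 1 − 0.24 = 0.76

0.76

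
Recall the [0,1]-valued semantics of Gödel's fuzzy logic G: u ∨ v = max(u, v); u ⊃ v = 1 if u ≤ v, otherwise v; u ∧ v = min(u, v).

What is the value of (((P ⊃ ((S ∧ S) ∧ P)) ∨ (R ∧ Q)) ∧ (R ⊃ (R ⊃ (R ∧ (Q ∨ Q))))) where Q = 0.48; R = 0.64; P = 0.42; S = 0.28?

0.48

(S ∧ S) = min(0.28, 0.28) = 0.28
((S ∧ S) ∧ P) = min(0.28, 0.42) = 0.28
(P ⊃ ((S ∧ S) ∧ P)): 0.42 > 0.28, so result = 0.28
(R ∧ Q) = min(0.64, 0.48) = 0.48
((P ⊃ ((S ∧ S) ∧ P)) ∨ (R ∧ Q)) = max(0.28, 0.48) = 0.48
(Q ∨ Q) = max(0.48, 0.48) = 0.48
(R ∧ (Q ∨ Q)) = min(0.64, 0.48) = 0.48
(R ⊃ (R ∧ (Q ∨ Q))): 0.64 > 0.48, so result = 0.48
(R ⊃ (R ⊃ (R ∧ (Q ∨ Q)))): 0.64 > 0.48, so result = 0.48
(((P ⊃ ((S ∧ S) ∧ P)) ∨ (R ∧ Q)) ∧ (R ⊃ (R ⊃ (R ∧ (Q ∨ Q))))) = min(0.48, 0.48) = 0.48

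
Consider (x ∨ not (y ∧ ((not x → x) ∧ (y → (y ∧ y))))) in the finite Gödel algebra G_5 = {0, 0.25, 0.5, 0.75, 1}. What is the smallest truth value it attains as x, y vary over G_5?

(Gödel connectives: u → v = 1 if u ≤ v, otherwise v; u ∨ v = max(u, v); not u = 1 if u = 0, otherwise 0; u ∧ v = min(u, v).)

0.25

The minimum is attained at x = 0.25, y = 0.25:
  not x: Gödel ¬ of 0.25 = 0 (operand ≠ 0)
  (not x → x): 0 ≤ 0.25, so result = 1
  (y ∧ y) = min(0.25, 0.25) = 0.25
  (y → (y ∧ y)): 0.25 ≤ 0.25, so result = 1
  ((not x → x) ∧ (y → (y ∧ y))) = min(1, 1) = 1
  (y ∧ ((not x → x) ∧ (y → (y ∧ y)))) = min(0.25, 1) = 0.25
  not (y ∧ ((not x → x) ∧ (y → (y ∧ y)))): Gödel ¬ of 0.25 = 0 (operand ≠ 0)
  (x ∨ not (y ∧ ((not x → x) ∧ (y → (y ∧ y))))) = max(0.25, 0) = 0.25
Checking all 25 assignments confirms none give a value below 0.25.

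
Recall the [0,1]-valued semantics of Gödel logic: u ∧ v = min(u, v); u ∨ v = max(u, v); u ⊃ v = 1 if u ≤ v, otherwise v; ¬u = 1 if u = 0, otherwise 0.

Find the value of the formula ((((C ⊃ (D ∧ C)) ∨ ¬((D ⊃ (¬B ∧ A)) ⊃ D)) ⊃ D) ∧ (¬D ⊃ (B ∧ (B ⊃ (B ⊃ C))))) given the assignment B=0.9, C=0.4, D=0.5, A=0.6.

(D ∧ C) = min(0.5, 0.4) = 0.4
(C ⊃ (D ∧ C)): 0.4 ≤ 0.4, so result = 1
¬B: Gödel ¬ of 0.9 = 0 (operand ≠ 0)
(¬B ∧ A) = min(0, 0.6) = 0
(D ⊃ (¬B ∧ A)): 0.5 > 0, so result = 0
((D ⊃ (¬B ∧ A)) ⊃ D): 0 ≤ 0.5, so result = 1
¬((D ⊃ (¬B ∧ A)) ⊃ D): Gödel ¬ of 1 = 0 (operand ≠ 0)
((C ⊃ (D ∧ C)) ∨ ¬((D ⊃ (¬B ∧ A)) ⊃ D)) = max(1, 0) = 1
(((C ⊃ (D ∧ C)) ∨ ¬((D ⊃ (¬B ∧ A)) ⊃ D)) ⊃ D): 1 > 0.5, so result = 0.5
¬D: Gödel ¬ of 0.5 = 0 (operand ≠ 0)
(B ⊃ C): 0.9 > 0.4, so result = 0.4
(B ⊃ (B ⊃ C)): 0.9 > 0.4, so result = 0.4
(B ∧ (B ⊃ (B ⊃ C))) = min(0.9, 0.4) = 0.4
(¬D ⊃ (B ∧ (B ⊃ (B ⊃ C)))): 0 ≤ 0.4, so result = 1
((((C ⊃ (D ∧ C)) ∨ ¬((D ⊃ (¬B ∧ A)) ⊃ D)) ⊃ D) ∧ (¬D ⊃ (B ∧ (B ⊃ (B ⊃ C))))) = min(0.5, 1) = 0.5

0.50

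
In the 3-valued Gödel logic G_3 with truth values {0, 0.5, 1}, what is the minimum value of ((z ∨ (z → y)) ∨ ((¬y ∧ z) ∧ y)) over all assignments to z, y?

The minimum is attained at z = 0.5, y = 0:
  (z → y): 0.5 > 0, so result = 0
  (z ∨ (z → y)) = max(0.5, 0) = 0.5
  ¬y: Gödel ¬ of 0 = 1 (operand is 0)
  (¬y ∧ z) = min(1, 0.5) = 0.5
  ((¬y ∧ z) ∧ y) = min(0.5, 0) = 0
  ((z ∨ (z → y)) ∨ ((¬y ∧ z) ∧ y)) = max(0.5, 0) = 0.5
Checking all 9 assignments confirms none give a value below 0.50.

0.50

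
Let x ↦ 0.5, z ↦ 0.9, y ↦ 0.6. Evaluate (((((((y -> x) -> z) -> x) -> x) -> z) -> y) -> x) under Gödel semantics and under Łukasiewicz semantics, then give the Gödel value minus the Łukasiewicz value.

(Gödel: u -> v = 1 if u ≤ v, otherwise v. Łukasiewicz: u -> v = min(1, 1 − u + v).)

-0.30

Gödel evaluation:
  (y -> x): 0.6 > 0.5, so result = 0.5
  ((y -> x) -> z): 0.5 ≤ 0.9, so result = 1
  (((y -> x) -> z) -> x): 1 > 0.5, so result = 0.5
  ((((y -> x) -> z) -> x) -> x): 0.5 ≤ 0.5, so result = 1
  (((((y -> x) -> z) -> x) -> x) -> z): 1 > 0.9, so result = 0.9
  ((((((y -> x) -> z) -> x) -> x) -> z) -> y): 0.9 > 0.6, so result = 0.6
  (((((((y -> x) -> z) -> x) -> x) -> z) -> y) -> x): 0.6 > 0.5, so result = 0.5
  Gödel value = 0.5
Łukasiewicz evaluation:
  (y -> x): min(1, 1 − 0.6 + 0.5) = 0.9
  ((y -> x) -> z): min(1, 1 − 0.9 + 0.9) = 1
  (((y -> x) -> z) -> x): min(1, 1 − 1 + 0.5) = 0.5
  ((((y -> x) -> z) -> x) -> x): min(1, 1 − 0.5 + 0.5) = 1
  (((((y -> x) -> z) -> x) -> x) -> z): min(1, 1 − 1 + 0.9) = 0.9
  ((((((y -> x) -> z) -> x) -> x) -> z) -> y): min(1, 1 − 0.9 + 0.6) = 0.7
  (((((((y -> x) -> z) -> x) -> x) -> z) -> y) -> x): min(1, 1 − 0.7 + 0.5) = 0.8
  Łukasiewicz value = 0.8
Difference: 0.5 − 0.8 = -0.30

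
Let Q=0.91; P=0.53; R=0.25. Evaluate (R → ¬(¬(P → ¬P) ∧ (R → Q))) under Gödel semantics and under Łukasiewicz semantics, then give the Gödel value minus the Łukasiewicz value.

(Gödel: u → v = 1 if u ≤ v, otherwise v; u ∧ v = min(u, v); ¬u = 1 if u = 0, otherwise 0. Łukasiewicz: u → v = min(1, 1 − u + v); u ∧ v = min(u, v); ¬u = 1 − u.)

-1.00

Gödel evaluation:
  ¬P: Gödel ¬ of 0.53 = 0 (operand ≠ 0)
  (P → ¬P): 0.53 > 0, so result = 0
  ¬(P → ¬P): Gödel ¬ of 0 = 1 (operand is 0)
  (R → Q): 0.25 ≤ 0.91, so result = 1
  (¬(P → ¬P) ∧ (R → Q)) = min(1, 1) = 1
  ¬(¬(P → ¬P) ∧ (R → Q)): Gödel ¬ of 1 = 0 (operand ≠ 0)
  (R → ¬(¬(P → ¬P) ∧ (R → Q))): 0.25 > 0, so result = 0
  Gödel value = 0
Łukasiewicz evaluation:
  ¬P: Łukasiewicz ¬ gives 1 − 0.53 = 0.47
  (P → ¬P): min(1, 1 − 0.53 + 0.47) = 0.94
  ¬(P → ¬P): Łukasiewicz ¬ gives 1 − 0.94 = 0.06
  (R → Q): min(1, 1 − 0.25 + 0.91) = 1
  (¬(P → ¬P) ∧ (R → Q)) = min(0.06, 1) = 0.06
  ¬(¬(P → ¬P) ∧ (R → Q)): Łukasiewicz ¬ gives 1 − 0.06 = 0.94
  (R → ¬(¬(P → ¬P) ∧ (R → Q))): min(1, 1 − 0.25 + 0.94) = 1
  Łukasiewicz value = 1
Difference: 0 − 1 = -1.00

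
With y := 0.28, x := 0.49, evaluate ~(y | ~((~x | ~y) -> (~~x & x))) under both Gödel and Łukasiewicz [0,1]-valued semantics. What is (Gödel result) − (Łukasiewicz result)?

Gödel evaluation:
  ~x: Gödel ¬ of 0.49 = 0 (operand ≠ 0)
  ~y: Gödel ¬ of 0.28 = 0 (operand ≠ 0)
  (~x | ~y) = max(0, 0) = 0
  ~x: Gödel ¬ of 0.49 = 0 (operand ≠ 0)
  ~~x: Gödel ¬ of 0 = 1 (operand is 0)
  (~~x & x) = min(1, 0.49) = 0.49
  ((~x | ~y) -> (~~x & x)): 0 ≤ 0.49, so result = 1
  ~((~x | ~y) -> (~~x & x)): Gödel ¬ of 1 = 0 (operand ≠ 0)
  (y | ~((~x | ~y) -> (~~x & x))) = max(0.28, 0) = 0.28
  ~(y | ~((~x | ~y) -> (~~x & x))): Gödel ¬ of 0.28 = 0 (operand ≠ 0)
  Gödel value = 0
Łukasiewicz evaluation:
  ~x: Łukasiewicz ¬ gives 1 − 0.49 = 0.51
  ~y: Łukasiewicz ¬ gives 1 − 0.28 = 0.72
  (~x | ~y) = max(0.51, 0.72) = 0.72
  ~x: Łukasiewicz ¬ gives 1 − 0.49 = 0.51
  ~~x: Łukasiewicz ¬ gives 1 − 0.51 = 0.49
  (~~x & x) = min(0.49, 0.49) = 0.49
  ((~x | ~y) -> (~~x & x)): min(1, 1 − 0.72 + 0.49) = 0.77
  ~((~x | ~y) -> (~~x & x)): Łukasiewicz ¬ gives 1 − 0.77 = 0.23
  (y | ~((~x | ~y) -> (~~x & x))) = max(0.28, 0.23) = 0.28
  ~(y | ~((~x | ~y) -> (~~x & x))): Łukasiewicz ¬ gives 1 − 0.28 = 0.72
  Łukasiewicz value = 0.72
Difference: 0 − 0.72 = -0.72

-0.72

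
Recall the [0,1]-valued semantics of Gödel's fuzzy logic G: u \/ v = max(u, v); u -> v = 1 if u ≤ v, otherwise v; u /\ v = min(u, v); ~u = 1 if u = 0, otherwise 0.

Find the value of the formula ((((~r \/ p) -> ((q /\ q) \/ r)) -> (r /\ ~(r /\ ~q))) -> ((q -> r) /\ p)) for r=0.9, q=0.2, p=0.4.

~r: Gödel ¬ of 0.9 = 0 (operand ≠ 0)
(~r \/ p) = max(0, 0.4) = 0.4
(q /\ q) = min(0.2, 0.2) = 0.2
((q /\ q) \/ r) = max(0.2, 0.9) = 0.9
((~r \/ p) -> ((q /\ q) \/ r)): 0.4 ≤ 0.9, so result = 1
~q: Gödel ¬ of 0.2 = 0 (operand ≠ 0)
(r /\ ~q) = min(0.9, 0) = 0
~(r /\ ~q): Gödel ¬ of 0 = 1 (operand is 0)
(r /\ ~(r /\ ~q)) = min(0.9, 1) = 0.9
(((~r \/ p) -> ((q /\ q) \/ r)) -> (r /\ ~(r /\ ~q))): 1 > 0.9, so result = 0.9
(q -> r): 0.2 ≤ 0.9, so result = 1
((q -> r) /\ p) = min(1, 0.4) = 0.4
((((~r \/ p) -> ((q /\ q) \/ r)) -> (r /\ ~(r /\ ~q))) -> ((q -> r) /\ p)): 0.9 > 0.4, so result = 0.4

0.40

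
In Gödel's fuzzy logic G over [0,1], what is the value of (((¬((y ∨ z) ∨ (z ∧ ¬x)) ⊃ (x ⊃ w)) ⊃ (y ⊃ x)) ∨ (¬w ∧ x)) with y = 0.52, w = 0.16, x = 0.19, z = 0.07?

0.19

(y ∨ z) = max(0.52, 0.07) = 0.52
¬x: Gödel ¬ of 0.19 = 0 (operand ≠ 0)
(z ∧ ¬x) = min(0.07, 0) = 0
((y ∨ z) ∨ (z ∧ ¬x)) = max(0.52, 0) = 0.52
¬((y ∨ z) ∨ (z ∧ ¬x)): Gödel ¬ of 0.52 = 0 (operand ≠ 0)
(x ⊃ w): 0.19 > 0.16, so result = 0.16
(¬((y ∨ z) ∨ (z ∧ ¬x)) ⊃ (x ⊃ w)): 0 ≤ 0.16, so result = 1
(y ⊃ x): 0.52 > 0.19, so result = 0.19
((¬((y ∨ z) ∨ (z ∧ ¬x)) ⊃ (x ⊃ w)) ⊃ (y ⊃ x)): 1 > 0.19, so result = 0.19
¬w: Gödel ¬ of 0.16 = 0 (operand ≠ 0)
(¬w ∧ x) = min(0, 0.19) = 0
(((¬((y ∨ z) ∨ (z ∧ ¬x)) ⊃ (x ⊃ w)) ⊃ (y ⊃ x)) ∨ (¬w ∧ x)) = max(0.19, 0) = 0.19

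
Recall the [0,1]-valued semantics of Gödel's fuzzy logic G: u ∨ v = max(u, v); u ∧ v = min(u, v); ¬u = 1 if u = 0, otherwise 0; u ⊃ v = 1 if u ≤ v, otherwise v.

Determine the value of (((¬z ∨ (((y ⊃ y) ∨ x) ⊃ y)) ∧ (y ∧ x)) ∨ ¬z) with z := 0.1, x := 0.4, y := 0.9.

¬z: Gödel ¬ of 0.1 = 0 (operand ≠ 0)
(y ⊃ y): 0.9 ≤ 0.9, so result = 1
((y ⊃ y) ∨ x) = max(1, 0.4) = 1
(((y ⊃ y) ∨ x) ⊃ y): 1 > 0.9, so result = 0.9
(¬z ∨ (((y ⊃ y) ∨ x) ⊃ y)) = max(0, 0.9) = 0.9
(y ∧ x) = min(0.9, 0.4) = 0.4
((¬z ∨ (((y ⊃ y) ∨ x) ⊃ y)) ∧ (y ∧ x)) = min(0.9, 0.4) = 0.4
¬z: Gödel ¬ of 0.1 = 0 (operand ≠ 0)
(((¬z ∨ (((y ⊃ y) ∨ x) ⊃ y)) ∧ (y ∧ x)) ∨ ¬z) = max(0.4, 0) = 0.4

0.40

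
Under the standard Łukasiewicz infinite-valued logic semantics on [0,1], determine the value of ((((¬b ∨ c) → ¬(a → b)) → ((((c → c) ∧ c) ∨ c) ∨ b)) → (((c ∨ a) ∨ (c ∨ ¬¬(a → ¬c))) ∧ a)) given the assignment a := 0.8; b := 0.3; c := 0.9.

0.80

¬b: Łukasiewicz ¬ gives 1 − 0.3 = 0.7
(¬b ∨ c) = max(0.7, 0.9) = 0.9
(a → b): min(1, 1 − 0.8 + 0.3) = 0.5
¬(a → b): Łukasiewicz ¬ gives 1 − 0.5 = 0.5
((¬b ∨ c) → ¬(a → b)): min(1, 1 − 0.9 + 0.5) = 0.6
(c → c): min(1, 1 − 0.9 + 0.9) = 1
((c → c) ∧ c) = min(1, 0.9) = 0.9
(((c → c) ∧ c) ∨ c) = max(0.9, 0.9) = 0.9
((((c → c) ∧ c) ∨ c) ∨ b) = max(0.9, 0.3) = 0.9
(((¬b ∨ c) → ¬(a → b)) → ((((c → c) ∧ c) ∨ c) ∨ b)): min(1, 1 − 0.6 + 0.9) = 1
(c ∨ a) = max(0.9, 0.8) = 0.9
¬c: Łukasiewicz ¬ gives 1 − 0.9 = 0.1
(a → ¬c): min(1, 1 − 0.8 + 0.1) = 0.3
¬(a → ¬c): Łukasiewicz ¬ gives 1 − 0.3 = 0.7
¬¬(a → ¬c): Łukasiewicz ¬ gives 1 − 0.7 = 0.3
(c ∨ ¬¬(a → ¬c)) = max(0.9, 0.3) = 0.9
((c ∨ a) ∨ (c ∨ ¬¬(a → ¬c))) = max(0.9, 0.9) = 0.9
(((c ∨ a) ∨ (c ∨ ¬¬(a → ¬c))) ∧ a) = min(0.9, 0.8) = 0.8
((((¬b ∨ c) → ¬(a → b)) → ((((c → c) ∧ c) ∨ c) ∨ b)) → (((c ∨ a) ∨ (c ∨ ¬¬(a → ¬c))) ∧ a)): min(1, 1 − 1 + 0.8) = 0.8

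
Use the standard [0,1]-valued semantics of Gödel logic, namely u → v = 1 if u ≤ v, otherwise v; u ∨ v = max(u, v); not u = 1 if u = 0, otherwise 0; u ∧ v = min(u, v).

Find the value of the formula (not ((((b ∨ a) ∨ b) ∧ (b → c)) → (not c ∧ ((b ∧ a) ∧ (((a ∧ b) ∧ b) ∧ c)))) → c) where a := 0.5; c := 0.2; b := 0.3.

0.20

(b ∨ a) = max(0.3, 0.5) = 0.5
((b ∨ a) ∨ b) = max(0.5, 0.3) = 0.5
(b → c): 0.3 > 0.2, so result = 0.2
(((b ∨ a) ∨ b) ∧ (b → c)) = min(0.5, 0.2) = 0.2
not c: Gödel ¬ of 0.2 = 0 (operand ≠ 0)
(b ∧ a) = min(0.3, 0.5) = 0.3
(a ∧ b) = min(0.5, 0.3) = 0.3
((a ∧ b) ∧ b) = min(0.3, 0.3) = 0.3
(((a ∧ b) ∧ b) ∧ c) = min(0.3, 0.2) = 0.2
((b ∧ a) ∧ (((a ∧ b) ∧ b) ∧ c)) = min(0.3, 0.2) = 0.2
(not c ∧ ((b ∧ a) ∧ (((a ∧ b) ∧ b) ∧ c))) = min(0, 0.2) = 0
((((b ∨ a) ∨ b) ∧ (b → c)) → (not c ∧ ((b ∧ a) ∧ (((a ∧ b) ∧ b) ∧ c)))): 0.2 > 0, so result = 0
not ((((b ∨ a) ∨ b) ∧ (b → c)) → (not c ∧ ((b ∧ a) ∧ (((a ∧ b) ∧ b) ∧ c)))): Gödel ¬ of 0 = 1 (operand is 0)
(not ((((b ∨ a) ∨ b) ∧ (b → c)) → (not c ∧ ((b ∧ a) ∧ (((a ∧ b) ∧ b) ∧ c)))) → c): 1 > 0.2, so result = 0.2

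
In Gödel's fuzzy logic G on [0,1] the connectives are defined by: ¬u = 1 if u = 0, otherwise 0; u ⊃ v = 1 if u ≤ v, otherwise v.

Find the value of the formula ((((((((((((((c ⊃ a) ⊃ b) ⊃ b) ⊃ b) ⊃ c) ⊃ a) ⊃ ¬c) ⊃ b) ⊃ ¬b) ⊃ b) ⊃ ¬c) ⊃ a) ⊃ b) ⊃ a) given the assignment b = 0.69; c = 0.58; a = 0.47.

0.47

(c ⊃ a): 0.58 > 0.47, so result = 0.47
((c ⊃ a) ⊃ b): 0.47 ≤ 0.69, so result = 1
(((c ⊃ a) ⊃ b) ⊃ b): 1 > 0.69, so result = 0.69
((((c ⊃ a) ⊃ b) ⊃ b) ⊃ b): 0.69 ≤ 0.69, so result = 1
(((((c ⊃ a) ⊃ b) ⊃ b) ⊃ b) ⊃ c): 1 > 0.58, so result = 0.58
((((((c ⊃ a) ⊃ b) ⊃ b) ⊃ b) ⊃ c) ⊃ a): 0.58 > 0.47, so result = 0.47
¬c: Gödel ¬ of 0.58 = 0 (operand ≠ 0)
(((((((c ⊃ a) ⊃ b) ⊃ b) ⊃ b) ⊃ c) ⊃ a) ⊃ ¬c): 0.47 > 0, so result = 0
((((((((c ⊃ a) ⊃ b) ⊃ b) ⊃ b) ⊃ c) ⊃ a) ⊃ ¬c) ⊃ b): 0 ≤ 0.69, so result = 1
¬b: Gödel ¬ of 0.69 = 0 (operand ≠ 0)
(((((((((c ⊃ a) ⊃ b) ⊃ b) ⊃ b) ⊃ c) ⊃ a) ⊃ ¬c) ⊃ b) ⊃ ¬b): 1 > 0, so result = 0
((((((((((c ⊃ a) ⊃ b) ⊃ b) ⊃ b) ⊃ c) ⊃ a) ⊃ ¬c) ⊃ b) ⊃ ¬b) ⊃ b): 0 ≤ 0.69, so result = 1
¬c: Gödel ¬ of 0.58 = 0 (operand ≠ 0)
(((((((((((c ⊃ a) ⊃ b) ⊃ b) ⊃ b) ⊃ c) ⊃ a) ⊃ ¬c) ⊃ b) ⊃ ¬b) ⊃ b) ⊃ ¬c): 1 > 0, so result = 0
((((((((((((c ⊃ a) ⊃ b) ⊃ b) ⊃ b) ⊃ c) ⊃ a) ⊃ ¬c) ⊃ b) ⊃ ¬b) ⊃ b) ⊃ ¬c) ⊃ a): 0 ≤ 0.47, so result = 1
(((((((((((((c ⊃ a) ⊃ b) ⊃ b) ⊃ b) ⊃ c) ⊃ a) ⊃ ¬c) ⊃ b) ⊃ ¬b) ⊃ b) ⊃ ¬c) ⊃ a) ⊃ b): 1 > 0.69, so result = 0.69
((((((((((((((c ⊃ a) ⊃ b) ⊃ b) ⊃ b) ⊃ c) ⊃ a) ⊃ ¬c) ⊃ b) ⊃ ¬b) ⊃ b) ⊃ ¬c) ⊃ a) ⊃ b) ⊃ a): 0.69 > 0.47, so result = 0.47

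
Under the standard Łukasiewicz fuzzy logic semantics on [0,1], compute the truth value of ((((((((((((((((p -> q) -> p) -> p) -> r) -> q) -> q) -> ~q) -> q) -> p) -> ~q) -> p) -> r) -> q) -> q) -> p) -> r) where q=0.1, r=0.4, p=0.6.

(p -> q): min(1, 1 − 0.6 + 0.1) = 0.5
((p -> q) -> p): min(1, 1 − 0.5 + 0.6) = 1
(((p -> q) -> p) -> p): min(1, 1 − 1 + 0.6) = 0.6
((((p -> q) -> p) -> p) -> r): min(1, 1 − 0.6 + 0.4) = 0.8
(((((p -> q) -> p) -> p) -> r) -> q): min(1, 1 − 0.8 + 0.1) = 0.3
((((((p -> q) -> p) -> p) -> r) -> q) -> q): min(1, 1 − 0.3 + 0.1) = 0.8
~q: Łukasiewicz ¬ gives 1 − 0.1 = 0.9
(((((((p -> q) -> p) -> p) -> r) -> q) -> q) -> ~q): min(1, 1 − 0.8 + 0.9) = 1
((((((((p -> q) -> p) -> p) -> r) -> q) -> q) -> ~q) -> q): min(1, 1 − 1 + 0.1) = 0.1
(((((((((p -> q) -> p) -> p) -> r) -> q) -> q) -> ~q) -> q) -> p): min(1, 1 − 0.1 + 0.6) = 1
~q: Łukasiewicz ¬ gives 1 − 0.1 = 0.9
((((((((((p -> q) -> p) -> p) -> r) -> q) -> q) -> ~q) -> q) -> p) -> ~q): min(1, 1 − 1 + 0.9) = 0.9
(((((((((((p -> q) -> p) -> p) -> r) -> q) -> q) -> ~q) -> q) -> p) -> ~q) -> p): min(1, 1 − 0.9 + 0.6) = 0.7
((((((((((((p -> q) -> p) -> p) -> r) -> q) -> q) -> ~q) -> q) -> p) -> ~q) -> p) -> r): min(1, 1 − 0.7 + 0.4) = 0.7
(((((((((((((p -> q) -> p) -> p) -> r) -> q) -> q) -> ~q) -> q) -> p) -> ~q) -> p) -> r) -> q): min(1, 1 − 0.7 + 0.1) = 0.4
((((((((((((((p -> q) -> p) -> p) -> r) -> q) -> q) -> ~q) -> q) -> p) -> ~q) -> p) -> r) -> q) -> q): min(1, 1 − 0.4 + 0.1) = 0.7
(((((((((((((((p -> q) -> p) -> p) -> r) -> q) -> q) -> ~q) -> q) -> p) -> ~q) -> p) -> r) -> q) -> q) -> p): min(1, 1 − 0.7 + 0.6) = 0.9
((((((((((((((((p -> q) -> p) -> p) -> r) -> q) -> q) -> ~q) -> q) -> p) -> ~q) -> p) -> r) -> q) -> q) -> p) -> r): min(1, 1 − 0.9 + 0.4) = 0.5

0.50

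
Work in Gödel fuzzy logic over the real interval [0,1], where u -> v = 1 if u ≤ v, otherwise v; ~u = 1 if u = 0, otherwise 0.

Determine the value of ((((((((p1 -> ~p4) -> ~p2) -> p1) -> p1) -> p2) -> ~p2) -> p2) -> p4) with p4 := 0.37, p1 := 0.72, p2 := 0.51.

0.37

~p4: Gödel ¬ of 0.37 = 0 (operand ≠ 0)
(p1 -> ~p4): 0.72 > 0, so result = 0
~p2: Gödel ¬ of 0.51 = 0 (operand ≠ 0)
((p1 -> ~p4) -> ~p2): 0 ≤ 0, so result = 1
(((p1 -> ~p4) -> ~p2) -> p1): 1 > 0.72, so result = 0.72
((((p1 -> ~p4) -> ~p2) -> p1) -> p1): 0.72 ≤ 0.72, so result = 1
(((((p1 -> ~p4) -> ~p2) -> p1) -> p1) -> p2): 1 > 0.51, so result = 0.51
~p2: Gödel ¬ of 0.51 = 0 (operand ≠ 0)
((((((p1 -> ~p4) -> ~p2) -> p1) -> p1) -> p2) -> ~p2): 0.51 > 0, so result = 0
(((((((p1 -> ~p4) -> ~p2) -> p1) -> p1) -> p2) -> ~p2) -> p2): 0 ≤ 0.51, so result = 1
((((((((p1 -> ~p4) -> ~p2) -> p1) -> p1) -> p2) -> ~p2) -> p2) -> p4): 1 > 0.37, so result = 0.37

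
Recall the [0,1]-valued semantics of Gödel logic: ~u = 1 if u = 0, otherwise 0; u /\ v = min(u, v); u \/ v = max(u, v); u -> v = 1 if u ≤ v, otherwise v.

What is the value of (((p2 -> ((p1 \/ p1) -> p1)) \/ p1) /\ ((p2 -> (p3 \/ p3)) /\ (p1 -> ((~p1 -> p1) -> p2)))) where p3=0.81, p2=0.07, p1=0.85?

(p1 \/ p1) = max(0.85, 0.85) = 0.85
((p1 \/ p1) -> p1): 0.85 ≤ 0.85, so result = 1
(p2 -> ((p1 \/ p1) -> p1)): 0.07 ≤ 1, so result = 1
((p2 -> ((p1 \/ p1) -> p1)) \/ p1) = max(1, 0.85) = 1
(p3 \/ p3) = max(0.81, 0.81) = 0.81
(p2 -> (p3 \/ p3)): 0.07 ≤ 0.81, so result = 1
~p1: Gödel ¬ of 0.85 = 0 (operand ≠ 0)
(~p1 -> p1): 0 ≤ 0.85, so result = 1
((~p1 -> p1) -> p2): 1 > 0.07, so result = 0.07
(p1 -> ((~p1 -> p1) -> p2)): 0.85 > 0.07, so result = 0.07
((p2 -> (p3 \/ p3)) /\ (p1 -> ((~p1 -> p1) -> p2))) = min(1, 0.07) = 0.07
(((p2 -> ((p1 \/ p1) -> p1)) \/ p1) /\ ((p2 -> (p3 \/ p3)) /\ (p1 -> ((~p1 -> p1) -> p2)))) = min(1, 0.07) = 0.07

0.07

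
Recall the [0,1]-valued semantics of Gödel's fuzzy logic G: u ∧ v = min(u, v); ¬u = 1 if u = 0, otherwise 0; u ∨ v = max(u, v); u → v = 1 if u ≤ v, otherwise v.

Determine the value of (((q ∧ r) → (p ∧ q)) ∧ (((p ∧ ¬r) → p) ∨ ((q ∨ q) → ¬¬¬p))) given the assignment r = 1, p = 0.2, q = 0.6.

0.20

(q ∧ r) = min(0.6, 1) = 0.6
(p ∧ q) = min(0.2, 0.6) = 0.2
((q ∧ r) → (p ∧ q)): 0.6 > 0.2, so result = 0.2
¬r: Gödel ¬ of 1 = 0 (operand ≠ 0)
(p ∧ ¬r) = min(0.2, 0) = 0
((p ∧ ¬r) → p): 0 ≤ 0.2, so result = 1
(q ∨ q) = max(0.6, 0.6) = 0.6
¬p: Gödel ¬ of 0.2 = 0 (operand ≠ 0)
¬¬p: Gödel ¬ of 0 = 1 (operand is 0)
¬¬¬p: Gödel ¬ of 1 = 0 (operand ≠ 0)
((q ∨ q) → ¬¬¬p): 0.6 > 0, so result = 0
(((p ∧ ¬r) → p) ∨ ((q ∨ q) → ¬¬¬p)) = max(1, 0) = 1
(((q ∧ r) → (p ∧ q)) ∧ (((p ∧ ¬r) → p) ∨ ((q ∨ q) → ¬¬¬p))) = min(0.2, 1) = 0.2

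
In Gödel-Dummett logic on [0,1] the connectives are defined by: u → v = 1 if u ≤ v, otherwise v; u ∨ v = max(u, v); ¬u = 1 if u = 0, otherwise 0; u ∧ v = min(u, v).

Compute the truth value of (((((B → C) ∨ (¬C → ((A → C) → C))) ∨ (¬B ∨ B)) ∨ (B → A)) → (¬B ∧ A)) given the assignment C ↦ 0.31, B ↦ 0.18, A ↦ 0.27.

0.00

(B → C): 0.18 ≤ 0.31, so result = 1
¬C: Gödel ¬ of 0.31 = 0 (operand ≠ 0)
(A → C): 0.27 ≤ 0.31, so result = 1
((A → C) → C): 1 > 0.31, so result = 0.31
(¬C → ((A → C) → C)): 0 ≤ 0.31, so result = 1
((B → C) ∨ (¬C → ((A → C) → C))) = max(1, 1) = 1
¬B: Gödel ¬ of 0.18 = 0 (operand ≠ 0)
(¬B ∨ B) = max(0, 0.18) = 0.18
(((B → C) ∨ (¬C → ((A → C) → C))) ∨ (¬B ∨ B)) = max(1, 0.18) = 1
(B → A): 0.18 ≤ 0.27, so result = 1
((((B → C) ∨ (¬C → ((A → C) → C))) ∨ (¬B ∨ B)) ∨ (B → A)) = max(1, 1) = 1
¬B: Gödel ¬ of 0.18 = 0 (operand ≠ 0)
(¬B ∧ A) = min(0, 0.27) = 0
(((((B → C) ∨ (¬C → ((A → C) → C))) ∨ (¬B ∨ B)) ∨ (B → A)) → (¬B ∧ A)): 1 > 0, so result = 0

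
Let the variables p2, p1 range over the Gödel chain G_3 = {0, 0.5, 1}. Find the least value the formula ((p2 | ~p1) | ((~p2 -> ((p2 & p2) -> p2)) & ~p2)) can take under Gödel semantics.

The minimum is attained at p2 = 0.5, p1 = 0.5:
  ~p1: Gödel ¬ of 0.5 = 0 (operand ≠ 0)
  (p2 | ~p1) = max(0.5, 0) = 0.5
  ~p2: Gödel ¬ of 0.5 = 0 (operand ≠ 0)
  (p2 & p2) = min(0.5, 0.5) = 0.5
  ((p2 & p2) -> p2): 0.5 ≤ 0.5, so result = 1
  (~p2 -> ((p2 & p2) -> p2)): 0 ≤ 1, so result = 1
  ~p2: Gödel ¬ of 0.5 = 0 (operand ≠ 0)
  ((~p2 -> ((p2 & p2) -> p2)) & ~p2) = min(1, 0) = 0
  ((p2 | ~p1) | ((~p2 -> ((p2 & p2) -> p2)) & ~p2)) = max(0.5, 0) = 0.5
Checking all 9 assignments confirms none give a value below 0.50.

0.50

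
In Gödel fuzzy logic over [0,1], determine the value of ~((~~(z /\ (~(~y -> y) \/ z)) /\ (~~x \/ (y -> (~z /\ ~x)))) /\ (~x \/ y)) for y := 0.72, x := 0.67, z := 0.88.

~y: Gödel ¬ of 0.72 = 0 (operand ≠ 0)
(~y -> y): 0 ≤ 0.72, so result = 1
~(~y -> y): Gödel ¬ of 1 = 0 (operand ≠ 0)
(~(~y -> y) \/ z) = max(0, 0.88) = 0.88
(z /\ (~(~y -> y) \/ z)) = min(0.88, 0.88) = 0.88
~(z /\ (~(~y -> y) \/ z)): Gödel ¬ of 0.88 = 0 (operand ≠ 0)
~~(z /\ (~(~y -> y) \/ z)): Gödel ¬ of 0 = 1 (operand is 0)
~x: Gödel ¬ of 0.67 = 0 (operand ≠ 0)
~~x: Gödel ¬ of 0 = 1 (operand is 0)
~z: Gödel ¬ of 0.88 = 0 (operand ≠ 0)
~x: Gödel ¬ of 0.67 = 0 (operand ≠ 0)
(~z /\ ~x) = min(0, 0) = 0
(y -> (~z /\ ~x)): 0.72 > 0, so result = 0
(~~x \/ (y -> (~z /\ ~x))) = max(1, 0) = 1
(~~(z /\ (~(~y -> y) \/ z)) /\ (~~x \/ (y -> (~z /\ ~x)))) = min(1, 1) = 1
~x: Gödel ¬ of 0.67 = 0 (operand ≠ 0)
(~x \/ y) = max(0, 0.72) = 0.72
((~~(z /\ (~(~y -> y) \/ z)) /\ (~~x \/ (y -> (~z /\ ~x)))) /\ (~x \/ y)) = min(1, 0.72) = 0.72
~((~~(z /\ (~(~y -> y) \/ z)) /\ (~~x \/ (y -> (~z /\ ~x)))) /\ (~x \/ y)): Gödel ¬ of 0.72 = 0 (operand ≠ 0)

0.00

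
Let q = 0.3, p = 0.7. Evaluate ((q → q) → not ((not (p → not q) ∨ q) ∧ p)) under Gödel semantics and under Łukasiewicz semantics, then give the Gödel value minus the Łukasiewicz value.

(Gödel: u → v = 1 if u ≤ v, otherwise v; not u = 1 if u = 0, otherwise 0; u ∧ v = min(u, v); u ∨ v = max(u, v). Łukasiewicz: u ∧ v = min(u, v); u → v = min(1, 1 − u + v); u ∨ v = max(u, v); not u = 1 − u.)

-0.70

Gödel evaluation:
  (q → q): 0.3 ≤ 0.3, so result = 1
  not q: Gödel ¬ of 0.3 = 0 (operand ≠ 0)
  (p → not q): 0.7 > 0, so result = 0
  not (p → not q): Gödel ¬ of 0 = 1 (operand is 0)
  (not (p → not q) ∨ q) = max(1, 0.3) = 1
  ((not (p → not q) ∨ q) ∧ p) = min(1, 0.7) = 0.7
  not ((not (p → not q) ∨ q) ∧ p): Gödel ¬ of 0.7 = 0 (operand ≠ 0)
  ((q → q) → not ((not (p → not q) ∨ q) ∧ p)): 1 > 0, so result = 0
  Gödel value = 0
Łukasiewicz evaluation:
  (q → q): min(1, 1 − 0.3 + 0.3) = 1
  not q: Łukasiewicz ¬ gives 1 − 0.3 = 0.7
  (p → not q): min(1, 1 − 0.7 + 0.7) = 1
  not (p → not q): Łukasiewicz ¬ gives 1 − 1 = 0
  (not (p → not q) ∨ q) = max(0, 0.3) = 0.3
  ((not (p → not q) ∨ q) ∧ p) = min(0.3, 0.7) = 0.3
  not ((not (p → not q) ∨ q) ∧ p): Łukasiewicz ¬ gives 1 − 0.3 = 0.7
  ((q → q) → not ((not (p → not q) ∨ q) ∧ p)): min(1, 1 − 1 + 0.7) = 0.7
  Łukasiewicz value = 0.7
Difference: 0 − 0.7 = -0.70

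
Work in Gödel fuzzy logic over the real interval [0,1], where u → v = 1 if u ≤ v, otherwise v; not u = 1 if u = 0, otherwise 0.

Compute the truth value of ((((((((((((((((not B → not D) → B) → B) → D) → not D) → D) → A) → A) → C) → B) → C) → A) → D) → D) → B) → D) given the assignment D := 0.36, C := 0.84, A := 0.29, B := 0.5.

0.36

not B: Gödel ¬ of 0.5 = 0 (operand ≠ 0)
not D: Gödel ¬ of 0.36 = 0 (operand ≠ 0)
(not B → not D): 0 ≤ 0, so result = 1
((not B → not D) → B): 1 > 0.5, so result = 0.5
(((not B → not D) → B) → B): 0.5 ≤ 0.5, so result = 1
((((not B → not D) → B) → B) → D): 1 > 0.36, so result = 0.36
not D: Gödel ¬ of 0.36 = 0 (operand ≠ 0)
(((((not B → not D) → B) → B) → D) → not D): 0.36 > 0, so result = 0
((((((not B → not D) → B) → B) → D) → not D) → D): 0 ≤ 0.36, so result = 1
(((((((not B → not D) → B) → B) → D) → not D) → D) → A): 1 > 0.29, so result = 0.29
((((((((not B → not D) → B) → B) → D) → not D) → D) → A) → A): 0.29 ≤ 0.29, so result = 1
(((((((((not B → not D) → B) → B) → D) → not D) → D) → A) → A) → C): 1 > 0.84, so result = 0.84
((((((((((not B → not D) → B) → B) → D) → not D) → D) → A) → A) → C) → B): 0.84 > 0.5, so result = 0.5
(((((((((((not B → not D) → B) → B) → D) → not D) → D) → A) → A) → C) → B) → C): 0.5 ≤ 0.84, so result = 1
((((((((((((not B → not D) → B) → B) → D) → not D) → D) → A) → A) → C) → B) → C) → A): 1 > 0.29, so result = 0.29
(((((((((((((not B → not D) → B) → B) → D) → not D) → D) → A) → A) → C) → B) → C) → A) → D): 0.29 ≤ 0.36, so result = 1
((((((((((((((not B → not D) → B) → B) → D) → not D) → D) → A) → A) → C) → B) → C) → A) → D) → D): 1 > 0.36, so result = 0.36
(((((((((((((((not B → not D) → B) → B) → D) → not D) → D) → A) → A) → C) → B) → C) → A) → D) → D) → B): 0.36 ≤ 0.5, so result = 1
((((((((((((((((not B → not D) → B) → B) → D) → not D) → D) → A) → A) → C) → B) → C) → A) → D) → D) → B) → D): 1 > 0.36, so result = 0.36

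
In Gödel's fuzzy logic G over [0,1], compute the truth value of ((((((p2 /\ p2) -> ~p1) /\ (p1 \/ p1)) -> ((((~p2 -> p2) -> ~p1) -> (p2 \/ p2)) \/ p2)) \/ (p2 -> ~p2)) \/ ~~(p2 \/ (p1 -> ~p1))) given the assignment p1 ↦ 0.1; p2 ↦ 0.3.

(p2 /\ p2) = min(0.3, 0.3) = 0.3
~p1: Gödel ¬ of 0.1 = 0 (operand ≠ 0)
((p2 /\ p2) -> ~p1): 0.3 > 0, so result = 0
(p1 \/ p1) = max(0.1, 0.1) = 0.1
(((p2 /\ p2) -> ~p1) /\ (p1 \/ p1)) = min(0, 0.1) = 0
~p2: Gödel ¬ of 0.3 = 0 (operand ≠ 0)
(~p2 -> p2): 0 ≤ 0.3, so result = 1
~p1: Gödel ¬ of 0.1 = 0 (operand ≠ 0)
((~p2 -> p2) -> ~p1): 1 > 0, so result = 0
(p2 \/ p2) = max(0.3, 0.3) = 0.3
(((~p2 -> p2) -> ~p1) -> (p2 \/ p2)): 0 ≤ 0.3, so result = 1
((((~p2 -> p2) -> ~p1) -> (p2 \/ p2)) \/ p2) = max(1, 0.3) = 1
((((p2 /\ p2) -> ~p1) /\ (p1 \/ p1)) -> ((((~p2 -> p2) -> ~p1) -> (p2 \/ p2)) \/ p2)): 0 ≤ 1, so result = 1
~p2: Gödel ¬ of 0.3 = 0 (operand ≠ 0)
(p2 -> ~p2): 0.3 > 0, so result = 0
(((((p2 /\ p2) -> ~p1) /\ (p1 \/ p1)) -> ((((~p2 -> p2) -> ~p1) -> (p2 \/ p2)) \/ p2)) \/ (p2 -> ~p2)) = max(1, 0) = 1
~p1: Gödel ¬ of 0.1 = 0 (operand ≠ 0)
(p1 -> ~p1): 0.1 > 0, so result = 0
(p2 \/ (p1 -> ~p1)) = max(0.3, 0) = 0.3
~(p2 \/ (p1 -> ~p1)): Gödel ¬ of 0.3 = 0 (operand ≠ 0)
~~(p2 \/ (p1 -> ~p1)): Gödel ¬ of 0 = 1 (operand is 0)
((((((p2 /\ p2) -> ~p1) /\ (p1 \/ p1)) -> ((((~p2 -> p2) -> ~p1) -> (p2 \/ p2)) \/ p2)) \/ (p2 -> ~p2)) \/ ~~(p2 \/ (p1 -> ~p1))) = max(1, 1) = 1

1.00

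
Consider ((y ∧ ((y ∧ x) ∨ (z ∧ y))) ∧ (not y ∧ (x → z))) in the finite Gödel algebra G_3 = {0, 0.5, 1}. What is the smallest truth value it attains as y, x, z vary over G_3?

The minimum is attained at y = 0, x = 0, z = 0:
  (y ∧ x) = min(0, 0) = 0
  (z ∧ y) = min(0, 0) = 0
  ((y ∧ x) ∨ (z ∧ y)) = max(0, 0) = 0
  (y ∧ ((y ∧ x) ∨ (z ∧ y))) = min(0, 0) = 0
  not y: Gödel ¬ of 0 = 1 (operand is 0)
  (x → z): 0 ≤ 0, so result = 1
  (not y ∧ (x → z)) = min(1, 1) = 1
  ((y ∧ ((y ∧ x) ∨ (z ∧ y))) ∧ (not y ∧ (x → z))) = min(0, 1) = 0
Checking all 27 assignments confirms none give a value below 0.00.

0.00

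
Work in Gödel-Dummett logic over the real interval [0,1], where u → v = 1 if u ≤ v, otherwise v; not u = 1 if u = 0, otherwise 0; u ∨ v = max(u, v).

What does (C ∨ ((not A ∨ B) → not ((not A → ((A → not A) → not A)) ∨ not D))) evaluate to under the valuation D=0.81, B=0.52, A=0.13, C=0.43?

not A: Gödel ¬ of 0.13 = 0 (operand ≠ 0)
(not A ∨ B) = max(0, 0.52) = 0.52
not A: Gödel ¬ of 0.13 = 0 (operand ≠ 0)
not A: Gödel ¬ of 0.13 = 0 (operand ≠ 0)
(A → not A): 0.13 > 0, so result = 0
not A: Gödel ¬ of 0.13 = 0 (operand ≠ 0)
((A → not A) → not A): 0 ≤ 0, so result = 1
(not A → ((A → not A) → not A)): 0 ≤ 1, so result = 1
not D: Gödel ¬ of 0.81 = 0 (operand ≠ 0)
((not A → ((A → not A) → not A)) ∨ not D) = max(1, 0) = 1
not ((not A → ((A → not A) → not A)) ∨ not D): Gödel ¬ of 1 = 0 (operand ≠ 0)
((not A ∨ B) → not ((not A → ((A → not A) → not A)) ∨ not D)): 0.52 > 0, so result = 0
(C ∨ ((not A ∨ B) → not ((not A → ((A → not A) → not A)) ∨ not D))) = max(0.43, 0) = 0.43

0.43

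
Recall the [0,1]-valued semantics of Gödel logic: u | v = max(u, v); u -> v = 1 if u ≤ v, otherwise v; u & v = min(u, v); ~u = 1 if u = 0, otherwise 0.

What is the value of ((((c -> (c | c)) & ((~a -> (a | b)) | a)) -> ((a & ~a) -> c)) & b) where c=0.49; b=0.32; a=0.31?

0.32

(c | c) = max(0.49, 0.49) = 0.49
(c -> (c | c)): 0.49 ≤ 0.49, so result = 1
~a: Gödel ¬ of 0.31 = 0 (operand ≠ 0)
(a | b) = max(0.31, 0.32) = 0.32
(~a -> (a | b)): 0 ≤ 0.32, so result = 1
((~a -> (a | b)) | a) = max(1, 0.31) = 1
((c -> (c | c)) & ((~a -> (a | b)) | a)) = min(1, 1) = 1
~a: Gödel ¬ of 0.31 = 0 (operand ≠ 0)
(a & ~a) = min(0.31, 0) = 0
((a & ~a) -> c): 0 ≤ 0.49, so result = 1
(((c -> (c | c)) & ((~a -> (a | b)) | a)) -> ((a & ~a) -> c)): 1 ≤ 1, so result = 1
((((c -> (c | c)) & ((~a -> (a | b)) | a)) -> ((a & ~a) -> c)) & b) = min(1, 0.32) = 0.32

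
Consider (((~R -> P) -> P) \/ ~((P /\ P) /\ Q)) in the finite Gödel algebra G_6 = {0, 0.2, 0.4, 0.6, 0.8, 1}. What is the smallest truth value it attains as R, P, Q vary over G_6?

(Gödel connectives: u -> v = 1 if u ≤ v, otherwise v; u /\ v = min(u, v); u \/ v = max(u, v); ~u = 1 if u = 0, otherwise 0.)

0.20

The minimum is attained at R = 0.2, P = 0.2, Q = 0.2:
  ~R: Gödel ¬ of 0.2 = 0 (operand ≠ 0)
  (~R -> P): 0 ≤ 0.2, so result = 1
  ((~R -> P) -> P): 1 > 0.2, so result = 0.2
  (P /\ P) = min(0.2, 0.2) = 0.2
  ((P /\ P) /\ Q) = min(0.2, 0.2) = 0.2
  ~((P /\ P) /\ Q): Gödel ¬ of 0.2 = 0 (operand ≠ 0)
  (((~R -> P) -> P) \/ ~((P /\ P) /\ Q)) = max(0.2, 0) = 0.2
Checking all 216 assignments confirms none give a value below 0.20.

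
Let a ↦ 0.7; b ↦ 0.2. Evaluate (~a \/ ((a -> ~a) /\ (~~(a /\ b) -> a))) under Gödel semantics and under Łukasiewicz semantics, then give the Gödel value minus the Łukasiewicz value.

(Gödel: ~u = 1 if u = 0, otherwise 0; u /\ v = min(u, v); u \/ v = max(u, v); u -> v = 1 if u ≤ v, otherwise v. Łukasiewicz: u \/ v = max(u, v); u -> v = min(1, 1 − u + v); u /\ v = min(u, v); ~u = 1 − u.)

Gödel evaluation:
  ~a: Gödel ¬ of 0.7 = 0 (operand ≠ 0)
  ~a: Gödel ¬ of 0.7 = 0 (operand ≠ 0)
  (a -> ~a): 0.7 > 0, so result = 0
  (a /\ b) = min(0.7, 0.2) = 0.2
  ~(a /\ b): Gödel ¬ of 0.2 = 0 (operand ≠ 0)
  ~~(a /\ b): Gödel ¬ of 0 = 1 (operand is 0)
  (~~(a /\ b) -> a): 1 > 0.7, so result = 0.7
  ((a -> ~a) /\ (~~(a /\ b) -> a)) = min(0, 0.7) = 0
  (~a \/ ((a -> ~a) /\ (~~(a /\ b) -> a))) = max(0, 0) = 0
  Gödel value = 0
Łukasiewicz evaluation:
  ~a: Łukasiewicz ¬ gives 1 − 0.7 = 0.3
  ~a: Łukasiewicz ¬ gives 1 − 0.7 = 0.3
  (a -> ~a): min(1, 1 − 0.7 + 0.3) = 0.6
  (a /\ b) = min(0.7, 0.2) = 0.2
  ~(a /\ b): Łukasiewicz ¬ gives 1 − 0.2 = 0.8
  ~~(a /\ b): Łukasiewicz ¬ gives 1 − 0.8 = 0.2
  (~~(a /\ b) -> a): min(1, 1 − 0.2 + 0.7) = 1
  ((a -> ~a) /\ (~~(a /\ b) -> a)) = min(0.6, 1) = 0.6
  (~a \/ ((a -> ~a) /\ (~~(a /\ b) -> a))) = max(0.3, 0.6) = 0.6
  Łukasiewicz value = 0.6
Difference: 0 − 0.6 = -0.60

-0.60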